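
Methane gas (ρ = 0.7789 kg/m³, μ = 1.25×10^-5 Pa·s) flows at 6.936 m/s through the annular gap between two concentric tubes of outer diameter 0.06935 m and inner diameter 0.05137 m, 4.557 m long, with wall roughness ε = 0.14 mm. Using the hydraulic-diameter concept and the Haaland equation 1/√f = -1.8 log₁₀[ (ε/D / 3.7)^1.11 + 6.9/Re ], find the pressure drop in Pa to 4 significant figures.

Hydraulic diameter D_h = 4A/P = D_o - D_i = 0.06935 - 0.05137 = 0.01798 m.
Re = ρVD_h/μ = 0.7789·6.936·0.01798/1.25e-05 = 7771.
ε/D_h = 0.00014/0.01798 = 0.00779; Haaland gives 1/√f = -1.8 log₁₀[0.00107+0.000888] = 4.875, so f = 0.04207.
ΔP = f(L/D_h)(ρV²/2) = 0.04207·4.557/0.01798·18.74 = 199.8 Pa.

ΔP ≈ 199.8 Pa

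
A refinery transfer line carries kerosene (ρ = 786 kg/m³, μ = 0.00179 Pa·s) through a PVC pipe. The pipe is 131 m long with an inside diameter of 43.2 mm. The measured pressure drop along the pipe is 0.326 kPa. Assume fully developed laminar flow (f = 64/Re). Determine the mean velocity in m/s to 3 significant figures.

For laminar flow, f = 64/Re with Re = ρVD/μ, so Darcy-Weisbach reduces to ΔP = 32μLV/D². Solving for V: V = ΔP·D²/(32μL) = 326·(0.0432)²/(32·0.00179·131) = 0.08108 m/s.
Check: Re = ρVD/μ = 786·0.08108·0.0432/0.00179 = 1538 < 2300, so the laminar assumption holds.

V ≈ 0.0811 m/s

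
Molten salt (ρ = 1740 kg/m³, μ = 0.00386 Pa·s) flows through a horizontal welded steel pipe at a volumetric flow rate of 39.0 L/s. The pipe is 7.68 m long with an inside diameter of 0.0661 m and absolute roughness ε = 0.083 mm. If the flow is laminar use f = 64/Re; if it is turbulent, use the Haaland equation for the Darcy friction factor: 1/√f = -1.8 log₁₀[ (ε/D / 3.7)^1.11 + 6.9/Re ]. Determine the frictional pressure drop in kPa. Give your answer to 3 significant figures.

ΔP ≈ 280 kPa

Q = 39.0 L/s = 39.0/1000 = 0.039 m³/s.
Cross-sectional area A = πD²/4 = π(0.0661)²/4 = 0.003432 m²; mean velocity V = Q/A = 0.039/0.003432 = 11.37 m/s.
Reynolds number Re = ρVD/μ = 1740 · 11.37 · 0.0661 / 0.00386 = 3.386e+05.
Re > 4000 → turbulent. Relative roughness ε/D = 8.3e-05/0.0661 = 0.00126. Haaland: 1/√f = -1.8 log₁₀[(0.00126/3.7)^1.11 + 6.9/3.386e+05] = -1.8 log₁₀[0.000141 + 2.04e-05] = 6.826, so f = 0.02146.
Darcy-Weisbach: ΔP = f(L/D)(ρV²/2) = 0.02146·(7.68/0.0661)·(1740·11.37²/2) = 0.02146·116.2·1.124e+05 = 2.802e+05 Pa.
ΔP = 2.802e+05 Pa = 280 kPa.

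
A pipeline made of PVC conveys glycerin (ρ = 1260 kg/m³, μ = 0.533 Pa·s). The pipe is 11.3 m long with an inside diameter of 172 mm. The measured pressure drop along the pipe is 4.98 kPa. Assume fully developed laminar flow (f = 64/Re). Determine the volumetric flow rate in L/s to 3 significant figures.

Q ≈ 17.8 L/s

For laminar flow, f = 64/Re with Re = ρVD/μ, so Darcy-Weisbach reduces to ΔP = 32μLV/D². Solving for V: V = ΔP·D²/(32μL) = 4980·(0.172)²/(32·0.533·11.3) = 0.7644 m/s.
Check: Re = ρVD/μ = 1260·0.7644·0.172/0.533 = 310.8 < 2300, so the laminar assumption holds.
Q = V·A = 0.7644·(π/4·0.172²) = 0.01776 m³/s = 17.8 L/s.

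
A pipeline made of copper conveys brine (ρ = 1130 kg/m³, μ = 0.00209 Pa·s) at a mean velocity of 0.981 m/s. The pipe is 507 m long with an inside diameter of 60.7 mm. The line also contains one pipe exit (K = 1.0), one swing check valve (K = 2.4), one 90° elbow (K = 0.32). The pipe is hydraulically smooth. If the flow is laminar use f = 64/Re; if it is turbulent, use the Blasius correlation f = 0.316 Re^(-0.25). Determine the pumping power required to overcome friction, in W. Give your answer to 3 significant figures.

Reynolds number Re = ρVD/μ = 1130 · 0.981 · 0.0607 / 0.00209 = 3.22e+04.
Re > 4000 → turbulent. Smooth-pipe (Blasius): f = 0.316 Re^(-0.25) = 0.316/(3.22e+04)^0.25 = 0.02359.
Total minor-loss coefficient ΣK = 1·1 + 1·2.4 + 1·0.32 = 3.72.
ΔP = [f·L/D + ΣK]·(ρV²/2) = [0.02359·507/0.0607 + 3.72]·(1130·0.981²/2) = [197 + 3.72]·543.7 = 1.092e+05 Pa.
Q = V·A = 0.981·0.002894 = 0.002839 m³/s.
Pumping power P = QΔP = 0.002839·1.092e+05 = 309.9 W = 310 W.

P ≈ 310 W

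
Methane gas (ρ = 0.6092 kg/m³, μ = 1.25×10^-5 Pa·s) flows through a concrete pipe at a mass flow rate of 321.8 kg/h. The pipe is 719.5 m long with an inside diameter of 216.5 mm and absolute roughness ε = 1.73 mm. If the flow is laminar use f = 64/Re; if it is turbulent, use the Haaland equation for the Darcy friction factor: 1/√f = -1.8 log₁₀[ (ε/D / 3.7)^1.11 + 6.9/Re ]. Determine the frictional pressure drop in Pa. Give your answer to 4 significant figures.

ṁ = 321.8 kg/h = 321.8/3600 = 0.08939 kg/s.
A = πD²/4 = π(0.2165)²/4 = 0.03681 m²; mean velocity V = ṁ/(ρA) = 0.08939/(0.6092 · 0.03681) = 3.986 m/s.
Reynolds number Re = ρVD/μ = 0.6092 · 3.986 · 0.2165 / 1.25e-05 = 4.206e+04.
Re > 4000 → turbulent. Relative roughness ε/D = 0.00173/0.2165 = 0.00799. Haaland: 1/√f = -1.8 log₁₀[(0.00799/3.7)^1.11 + 6.9/4.206e+04] = -1.8 log₁₀[0.0011 + 0.000164] = 5.217, so f = 0.03674.
Darcy-Weisbach: ΔP = f(L/D)(ρV²/2) = 0.03674·(719.5/0.2165)·(0.6092·3.986²/2) = 0.03674·3323·4.839 = 590.8 Pa.

ΔP ≈ 590.8 Pa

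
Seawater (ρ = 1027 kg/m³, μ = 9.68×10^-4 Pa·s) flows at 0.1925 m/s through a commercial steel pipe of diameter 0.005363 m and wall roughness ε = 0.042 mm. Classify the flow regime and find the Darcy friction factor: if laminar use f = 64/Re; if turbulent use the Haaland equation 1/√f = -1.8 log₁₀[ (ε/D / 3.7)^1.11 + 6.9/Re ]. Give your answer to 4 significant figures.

Re = ρVD/μ = 1027·0.1925·0.005363/0.000968 = 1095.
Re < 2300 → laminar, so f = 64/Re = 0.05843 (roughness is irrelevant in laminar flow).

f ≈ 0.05843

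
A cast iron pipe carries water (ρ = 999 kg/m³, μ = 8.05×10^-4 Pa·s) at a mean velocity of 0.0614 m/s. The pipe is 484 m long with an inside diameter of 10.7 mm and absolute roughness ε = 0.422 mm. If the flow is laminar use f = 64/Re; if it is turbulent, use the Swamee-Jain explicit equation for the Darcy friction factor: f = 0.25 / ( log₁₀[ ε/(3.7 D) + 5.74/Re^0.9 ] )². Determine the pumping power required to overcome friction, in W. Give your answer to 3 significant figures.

P ≈ 0.0369 W

Reynolds number Re = ρVD/μ = 999 · 0.0614 · 0.0107 / 0.000805 = 815.3.
Re < 2300 → laminar flow, so f = 64/Re = 64/815.3 = 0.0785 (the turbulent correlation is not needed).
Darcy-Weisbach: ΔP = f(L/D)(ρV²/2) = 0.0785·(484/0.0107)·(999·0.0614²/2) = 0.0785·4.523e+04·1.883 = 6686 Pa.
Q = V·A = 0.0614·8.992e-05 = 5.521e-06 m³/s.
Pumping power P = QΔP = 5.521e-06·6686 = 0.03692 W = 0.0369 W.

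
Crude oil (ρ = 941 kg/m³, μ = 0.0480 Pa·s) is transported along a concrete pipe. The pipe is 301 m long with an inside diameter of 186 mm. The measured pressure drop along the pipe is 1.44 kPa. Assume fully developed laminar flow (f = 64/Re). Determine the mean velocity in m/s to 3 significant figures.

V ≈ 0.108 m/s

For laminar flow, f = 64/Re with Re = ρVD/μ, so Darcy-Weisbach reduces to ΔP = 32μLV/D². Solving for V: V = ΔP·D²/(32μL) = 1440·(0.186)²/(32·0.048·301) = 0.1078 m/s.
Check: Re = ρVD/μ = 941·0.1078·0.186/0.048 = 392.9 < 2300, so the laminar assumption holds.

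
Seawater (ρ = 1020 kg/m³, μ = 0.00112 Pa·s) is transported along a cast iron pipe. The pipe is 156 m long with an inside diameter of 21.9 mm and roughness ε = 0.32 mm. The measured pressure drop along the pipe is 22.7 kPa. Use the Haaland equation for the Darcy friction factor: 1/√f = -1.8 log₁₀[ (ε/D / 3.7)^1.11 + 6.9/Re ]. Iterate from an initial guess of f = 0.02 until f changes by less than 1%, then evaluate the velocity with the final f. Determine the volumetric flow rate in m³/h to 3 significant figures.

Rearranging Darcy-Weisbach: V = √(2·ΔP·D/(f·L·ρ)). With ε/D = 0.00032/0.0219 = 0.0146, iterate starting from f = 0.02:
  f = 0.02 → V = √(2·2.27e+04·0.0219/(0.02·156·1020)) = 0.5589 m/s; Re = ρVD/μ = 1.115e+04; f → 0.04717
  f = 0.04717 → V = 0.364 m/s; Re = 7259; f → 0.04904
  f = 0.04904 → V = 0.357 m/s; Re = 7119; f → 0.04914
Converged (Δf/f < 1%). With the final f = 0.04914: V = √(2·2.27e+04·0.0219/(0.04914·156·1020)) = 0.3566 m/s.
Q = V·A = 0.3566·(π/4·0.0219²) = 0.0001343 m³/s = 0.484 m³/h.

Q ≈ 0.484 m³/h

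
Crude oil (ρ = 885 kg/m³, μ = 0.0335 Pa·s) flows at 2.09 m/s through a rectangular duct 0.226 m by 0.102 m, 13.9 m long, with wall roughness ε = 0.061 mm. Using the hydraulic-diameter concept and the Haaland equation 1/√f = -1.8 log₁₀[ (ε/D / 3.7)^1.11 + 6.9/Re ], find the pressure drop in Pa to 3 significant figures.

ΔP ≈ 6420 Pa

Hydraulic diameter D_h = 4A/P = 4·(0.226·0.102)/(2·(0.226+0.102)) = 0.09221/0.656 = 0.1406 m.
Re = ρVD_h/μ = 885·2.09·0.1406/0.0335 = 7761.
ε/D_h = 6.1e-05/0.1406 = 0.000434; Haaland gives 1/√f = -1.8 log₁₀[4.33e-05+0.000889] = 5.455, so f = 0.03361.
ΔP = f(L/D_h)(ρV²/2) = 0.03361·13.9/0.1406·1933 = 6424 Pa.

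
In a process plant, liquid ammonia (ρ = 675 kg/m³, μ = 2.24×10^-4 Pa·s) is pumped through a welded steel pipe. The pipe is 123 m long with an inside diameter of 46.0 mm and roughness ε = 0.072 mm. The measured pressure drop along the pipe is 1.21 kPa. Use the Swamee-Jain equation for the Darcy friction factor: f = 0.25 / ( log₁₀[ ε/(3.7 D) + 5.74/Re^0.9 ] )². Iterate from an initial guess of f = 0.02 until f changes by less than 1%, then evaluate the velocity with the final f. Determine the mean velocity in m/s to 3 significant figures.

V ≈ 0.221 m/s

Rearranging Darcy-Weisbach: V = √(2·ΔP·D/(f·L·ρ)). With ε/D = 7.2e-05/0.046 = 0.00157, iterate starting from f = 0.02:
  f = 0.02 → V = √(2·1210·0.046/(0.02·123·675)) = 0.2589 m/s; Re = ρVD/μ = 3.589e+04; f → 0.02677
  f = 0.02677 → V = 0.2238 m/s; Re = 3.102e+04; f → 0.02732
  f = 0.02732 → V = 0.2215 m/s; Re = 3.071e+04; f → 0.02736
Converged (Δf/f < 1%). With the final f = 0.02736: V = √(2·1210·0.046/(0.02736·123·675)) = 0.2214 m/s.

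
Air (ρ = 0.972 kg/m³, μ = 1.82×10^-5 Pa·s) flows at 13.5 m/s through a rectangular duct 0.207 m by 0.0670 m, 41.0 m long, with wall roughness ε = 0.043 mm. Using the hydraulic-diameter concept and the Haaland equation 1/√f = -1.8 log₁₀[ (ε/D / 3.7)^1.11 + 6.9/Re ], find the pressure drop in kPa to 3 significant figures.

ΔP ≈ 0.742 kPa

Hydraulic diameter D_h = 4A/P = 4·(0.207·0.067)/(2·(0.207+0.067)) = 0.05548/0.548 = 0.1012 m.
Re = ρVD_h/μ = 0.972·13.5·0.1012/1.82e-05 = 7.299e+04.
ε/D_h = 4.3e-05/0.1012 = 0.000425; Haaland gives 1/√f = -1.8 log₁₀[4.23e-05+9.45e-05] = 6.955, so f = 0.02067.
ΔP = f(L/D_h)(ρV²/2) = 0.02067·41/0.1012·88.57 = 741.7 Pa.
ΔP = 0.742 kPa.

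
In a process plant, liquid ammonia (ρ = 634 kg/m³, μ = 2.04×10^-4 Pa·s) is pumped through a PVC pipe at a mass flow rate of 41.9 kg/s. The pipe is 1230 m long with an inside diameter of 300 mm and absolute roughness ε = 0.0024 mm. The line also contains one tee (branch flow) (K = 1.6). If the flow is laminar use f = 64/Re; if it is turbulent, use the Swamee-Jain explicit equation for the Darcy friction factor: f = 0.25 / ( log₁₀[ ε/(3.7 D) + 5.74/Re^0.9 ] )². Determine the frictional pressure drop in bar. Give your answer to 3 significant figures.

ΔP ≈ 0.141 bar

A = πD²/4 = π(0.3)²/4 = 0.07069 m²; mean velocity V = ṁ/(ρA) = 41.9/(634 · 0.07069) = 0.935 m/s.
Reynolds number Re = ρVD/μ = 634 · 0.935 · 0.3 / 0.000204 = 8.717e+05.
Re > 4000 → turbulent. Relative roughness ε/D = 2.4e-06/0.3 = 8e-06. Swamee-Jain: f = 0.25/(log₁₀[8e-06/3.7 + 5.74/8.717e+05^0.9])² = 0.25/(log₁₀[2.16e-06 + 2.59e-05])² = 0.25/(-4.553)² = 0.01206.
Total minor-loss coefficient ΣK = 1·1.6 = 1.6.
ΔP = [f·L/D + ΣK]·(ρV²/2) = [0.01206·1230/0.3 + 1.6]·(634·0.935²/2) = [49.46 + 1.6]·277.1 = 1.415e+04 Pa.
ΔP = 1.415e+04 Pa = 0.141 bar.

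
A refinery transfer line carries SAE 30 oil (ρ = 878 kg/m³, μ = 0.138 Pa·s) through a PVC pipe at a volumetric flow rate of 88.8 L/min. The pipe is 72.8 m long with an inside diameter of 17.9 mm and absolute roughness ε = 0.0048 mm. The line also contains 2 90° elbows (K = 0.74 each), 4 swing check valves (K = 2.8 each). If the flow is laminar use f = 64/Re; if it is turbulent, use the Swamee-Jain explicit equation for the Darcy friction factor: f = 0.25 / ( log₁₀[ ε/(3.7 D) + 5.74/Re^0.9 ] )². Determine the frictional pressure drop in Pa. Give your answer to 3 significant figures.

ΔP ≈ 6.09×10^6 Pa

Q = 88.8 L/min = 88.8/60000 = 0.00148 m³/s.
Cross-sectional area A = πD²/4 = π(0.0179)²/4 = 0.0002516 m²; mean velocity V = Q/A = 0.00148/0.0002516 = 5.881 m/s.
Reynolds number Re = ρVD/μ = 878 · 5.881 · 0.0179 / 0.138 = 669.8.
Re < 2300 → laminar flow, so f = 64/Re = 64/669.8 = 0.09555 (the turbulent correlation is not needed).
Total minor-loss coefficient ΣK = 2·0.74 + 4·2.8 = 12.7.
ΔP = [f·L/D + ΣK]·(ρV²/2) = [0.09555·72.8/0.0179 + 12.7]·(878·5.881²/2) = [388.6 + 12.7]·1.518e+04 = 6.093e+06 Pa.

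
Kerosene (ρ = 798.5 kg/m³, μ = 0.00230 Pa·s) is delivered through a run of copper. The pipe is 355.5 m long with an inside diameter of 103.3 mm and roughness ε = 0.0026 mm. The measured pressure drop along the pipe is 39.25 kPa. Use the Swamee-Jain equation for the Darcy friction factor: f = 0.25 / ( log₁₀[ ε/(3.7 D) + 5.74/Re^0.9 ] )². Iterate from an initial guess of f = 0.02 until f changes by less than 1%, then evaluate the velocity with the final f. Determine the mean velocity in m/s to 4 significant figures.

V ≈ 1.145 m/s

Rearranging Darcy-Weisbach: V = √(2·ΔP·D/(f·L·ρ)). With ε/D = 2.6e-06/0.1033 = 2.52e-05, iterate starting from f = 0.02:
  f = 0.02 → V = √(2·3.925e+04·0.1033/(0.02·355.5·798.5)) = 1.195 m/s; Re = ρVD/μ = 4.286e+04; f → 0.0216
  f = 0.0216 → V = 1.15 m/s; Re = 4.125e+04; f → 0.02178
Converged (Δf/f < 1%). With the final f = 0.02178: V = √(2·3.925e+04·0.1033/(0.02178·355.5·798.5)) = 1.145 m/s.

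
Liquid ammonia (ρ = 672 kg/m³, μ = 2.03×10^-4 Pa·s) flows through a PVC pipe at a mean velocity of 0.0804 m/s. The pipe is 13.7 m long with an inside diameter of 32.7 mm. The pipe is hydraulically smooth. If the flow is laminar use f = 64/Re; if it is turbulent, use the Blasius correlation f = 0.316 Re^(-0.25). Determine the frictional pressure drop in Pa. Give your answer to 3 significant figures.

Reynolds number Re = ρVD/μ = 672 · 0.0804 · 0.0327 / 0.000203 = 8703.
Re > 4000 → turbulent. Smooth-pipe (Blasius): f = 0.316 Re^(-0.25) = 0.316/(8703)^0.25 = 0.03272.
Darcy-Weisbach: ΔP = f(L/D)(ρV²/2) = 0.03272·(13.7/0.0327)·(672·0.0804²/2) = 0.03272·419·2.172 = 29.77 Pa.

ΔP ≈ 29.8 Pa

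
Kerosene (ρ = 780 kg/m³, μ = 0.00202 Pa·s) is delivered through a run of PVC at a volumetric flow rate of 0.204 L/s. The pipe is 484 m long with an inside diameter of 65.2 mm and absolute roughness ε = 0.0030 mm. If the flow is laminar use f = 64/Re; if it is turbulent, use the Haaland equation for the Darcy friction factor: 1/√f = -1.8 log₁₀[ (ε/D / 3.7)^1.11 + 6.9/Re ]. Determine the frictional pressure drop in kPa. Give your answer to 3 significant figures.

ΔP ≈ 0.450 kPa

Q = 0.204 L/s = 0.204/1000 = 0.000204 m³/s.
Cross-sectional area A = πD²/4 = π(0.0652)²/4 = 0.003339 m²; mean velocity V = Q/A = 0.000204/0.003339 = 0.0611 m/s.
Reynolds number Re = ρVD/μ = 780 · 0.0611 · 0.0652 / 0.00202 = 1538.
Re < 2300 → laminar flow, so f = 64/Re = 64/1538 = 0.0416 (the turbulent correlation is not needed).
Darcy-Weisbach: ΔP = f(L/D)(ρV²/2) = 0.0416·(484/0.0652)·(780·0.0611²/2) = 0.0416·7423·1.456 = 449.7 Pa.
ΔP = 449.7 Pa = 0.450 kPa.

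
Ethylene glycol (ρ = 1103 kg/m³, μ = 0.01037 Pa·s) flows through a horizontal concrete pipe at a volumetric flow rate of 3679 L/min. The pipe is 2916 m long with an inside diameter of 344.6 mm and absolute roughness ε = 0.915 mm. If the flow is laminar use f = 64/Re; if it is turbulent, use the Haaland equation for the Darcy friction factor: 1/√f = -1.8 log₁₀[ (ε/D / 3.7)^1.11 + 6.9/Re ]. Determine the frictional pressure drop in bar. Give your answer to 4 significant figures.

Q = 3679 L/min = 3679/60000 = 0.06132 m³/s.
Cross-sectional area A = πD²/4 = π(0.3446)²/4 = 0.09327 m²; mean velocity V = Q/A = 0.06132/0.09327 = 0.6574 m/s.
Reynolds number Re = ρVD/μ = 1103 · 0.6574 · 0.3446 / 0.0104 = 2.41e+04.
Re > 4000 → turbulent. Relative roughness ε/D = 0.000915/0.3446 = 0.00266. Haaland: 1/√f = -1.8 log₁₀[(0.00266/3.7)^1.11 + 6.9/2.41e+04] = -1.8 log₁₀[0.000324 + 0.000286] = 5.786, so f = 0.02987.
Darcy-Weisbach: ΔP = f(L/D)(ρV²/2) = 0.02987·(2916/0.3446)·(1103·0.6574²/2) = 0.02987·8462·238.4 = 6.024e+04 Pa.
ΔP = 6.024e+04 Pa = 0.6024 bar.

ΔP ≈ 0.6024 bar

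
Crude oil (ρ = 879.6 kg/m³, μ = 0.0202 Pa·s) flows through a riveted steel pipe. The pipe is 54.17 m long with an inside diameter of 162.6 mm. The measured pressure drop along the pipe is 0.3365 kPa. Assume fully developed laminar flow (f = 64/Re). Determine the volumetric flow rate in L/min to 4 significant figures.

Q ≈ 316.6 L/min

For laminar flow, f = 64/Re with Re = ρVD/μ, so Darcy-Weisbach reduces to ΔP = 32μLV/D². Solving for V: V = ΔP·D²/(32μL) = 336.5·(0.1626)²/(32·0.0202·54.17) = 0.2541 m/s.
Check: Re = ρVD/μ = 879.6·0.2541·0.1626/0.0202 = 1799 < 2300, so the laminar assumption holds.
Q = V·A = 0.2541·(π/4·0.1626²) = 0.005276 m³/s = 316.6 L/min.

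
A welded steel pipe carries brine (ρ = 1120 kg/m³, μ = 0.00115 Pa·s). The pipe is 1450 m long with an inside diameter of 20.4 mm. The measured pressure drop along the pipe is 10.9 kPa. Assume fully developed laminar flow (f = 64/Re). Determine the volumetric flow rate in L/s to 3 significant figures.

Q ≈ 0.0278 L/s

For laminar flow, f = 64/Re with Re = ρVD/μ, so Darcy-Weisbach reduces to ΔP = 32μLV/D². Solving for V: V = ΔP·D²/(32μL) = 1.09e+04·(0.0204)²/(32·0.00115·1450) = 0.08501 m/s.
Check: Re = ρVD/μ = 1120·0.08501·0.0204/0.00115 = 1689 < 2300, so the laminar assumption holds.
Q = V·A = 0.08501·(π/4·0.0204²) = 2.779e-05 m³/s = 0.0278 L/s.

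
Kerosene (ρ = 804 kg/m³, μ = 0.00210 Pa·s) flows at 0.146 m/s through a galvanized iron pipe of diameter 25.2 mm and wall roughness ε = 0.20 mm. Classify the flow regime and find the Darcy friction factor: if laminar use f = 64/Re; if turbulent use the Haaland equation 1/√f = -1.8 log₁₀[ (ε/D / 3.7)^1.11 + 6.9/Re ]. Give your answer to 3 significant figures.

f ≈ 0.0454

Re = ρVD/μ = 804·0.146·0.0252/0.0021 = 1409.
Re < 2300 → laminar, so f = 64/Re = 0.04543 (roughness is irrelevant in laminar flow).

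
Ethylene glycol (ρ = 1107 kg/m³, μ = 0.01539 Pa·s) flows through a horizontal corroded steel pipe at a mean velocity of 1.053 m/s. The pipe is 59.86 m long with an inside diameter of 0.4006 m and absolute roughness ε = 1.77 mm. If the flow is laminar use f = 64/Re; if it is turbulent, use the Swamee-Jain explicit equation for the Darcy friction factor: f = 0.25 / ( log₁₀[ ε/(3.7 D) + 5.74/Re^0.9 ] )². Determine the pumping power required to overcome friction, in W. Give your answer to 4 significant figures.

P ≈ 398.5 W

Reynolds number Re = ρVD/μ = 1107 · 1.053 · 0.4006 / 0.0154 = 3.034e+04.
Re > 4000 → turbulent. Relative roughness ε/D = 0.00177/0.4006 = 0.00442. Swamee-Jain: f = 0.25/(log₁₀[0.00442/3.7 + 5.74/3.034e+04^0.9])² = 0.25/(log₁₀[0.00119 + 0.000531])² = 0.25/(-2.763)² = 0.03274.
Darcy-Weisbach: ΔP = f(L/D)(ρV²/2) = 0.03274·(59.86/0.4006)·(1107·1.053²/2) = 0.03274·149.4·613.7 = 3003 Pa.
Q = V·A = 1.053·0.126 = 0.1327 m³/s.
Pumping power P = QΔP = 0.1327·3003 = 398.53 W = 398.5 W.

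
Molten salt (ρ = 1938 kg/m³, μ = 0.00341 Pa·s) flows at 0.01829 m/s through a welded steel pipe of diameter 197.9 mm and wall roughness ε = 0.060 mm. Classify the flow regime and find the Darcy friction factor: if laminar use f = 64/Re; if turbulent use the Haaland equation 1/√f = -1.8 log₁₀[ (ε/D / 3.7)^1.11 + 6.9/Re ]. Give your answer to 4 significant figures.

f ≈ 0.03111

Re = ρVD/μ = 1938·0.01829·0.1979/0.00341 = 2057.
Re < 2300 → laminar, so f = 64/Re = 0.03111 (roughness is irrelevant in laminar flow).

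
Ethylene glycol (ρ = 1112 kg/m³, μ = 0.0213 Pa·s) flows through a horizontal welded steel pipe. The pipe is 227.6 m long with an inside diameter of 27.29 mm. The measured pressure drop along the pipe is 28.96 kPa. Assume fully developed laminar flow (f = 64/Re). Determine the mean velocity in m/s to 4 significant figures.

V ≈ 0.1390 m/s

For laminar flow, f = 64/Re with Re = ρVD/μ, so Darcy-Weisbach reduces to ΔP = 32μLV/D². Solving for V: V = ΔP·D²/(32μL) = 2.896e+04·(0.02729)²/(32·0.0213·227.6) = 0.139 m/s.
Check: Re = ρVD/μ = 1112·0.139·0.02729/0.0213 = 198.1 < 2300, so the laminar assumption holds.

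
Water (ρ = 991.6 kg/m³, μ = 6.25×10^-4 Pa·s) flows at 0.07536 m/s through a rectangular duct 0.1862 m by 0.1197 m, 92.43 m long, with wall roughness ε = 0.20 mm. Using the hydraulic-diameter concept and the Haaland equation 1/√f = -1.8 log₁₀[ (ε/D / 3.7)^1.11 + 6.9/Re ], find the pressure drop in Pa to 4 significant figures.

ΔP ≈ 51.92 Pa

Hydraulic diameter D_h = 4A/P = 4·(0.1862·0.1197)/(2·(0.1862+0.1197)) = 0.08915/0.6118 = 0.1457 m.
Re = ρVD_h/μ = 991.6·0.07536·0.1457/0.000625 = 1.742e+04.
ε/D_h = 0.0002/0.1457 = 0.00137; Haaland gives 1/√f = -1.8 log₁₀[0.000156+0.000396] = 5.865, so f = 0.02907.
ΔP = f(L/D_h)(ρV²/2) = 0.02907·92.43/0.1457·2.816 = 51.92 Pa.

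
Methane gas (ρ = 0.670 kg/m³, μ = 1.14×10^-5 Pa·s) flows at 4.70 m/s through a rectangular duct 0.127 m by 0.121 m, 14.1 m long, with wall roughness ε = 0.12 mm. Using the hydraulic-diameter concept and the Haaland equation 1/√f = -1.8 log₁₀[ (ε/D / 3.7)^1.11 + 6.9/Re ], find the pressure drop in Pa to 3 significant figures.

ΔP ≈ 21.1 Pa

Hydraulic diameter D_h = 4A/P = 4·(0.127·0.121)/(2·(0.127+0.121)) = 0.06147/0.496 = 0.1239 m.
Re = ρVD_h/μ = 0.67·4.7·0.1239/1.14e-05 = 3.423e+04.
ε/D_h = 0.00012/0.1239 = 0.000968; Haaland gives 1/√f = -1.8 log₁₀[0.000106+0.000202] = 6.323, so f = 0.02501.
ΔP = f(L/D_h)(ρV²/2) = 0.02501·14.1/0.1239·7.4 = 21.06 Pa.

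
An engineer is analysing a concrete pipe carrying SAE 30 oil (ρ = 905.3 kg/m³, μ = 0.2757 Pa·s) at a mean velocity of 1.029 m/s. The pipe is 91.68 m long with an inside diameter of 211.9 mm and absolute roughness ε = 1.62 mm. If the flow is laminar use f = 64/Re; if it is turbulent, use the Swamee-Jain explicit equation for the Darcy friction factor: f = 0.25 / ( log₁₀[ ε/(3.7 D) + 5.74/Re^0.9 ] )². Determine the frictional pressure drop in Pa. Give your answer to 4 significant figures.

ΔP ≈ 18540 Pa

Reynolds number Re = ρVD/μ = 905.3 · 1.029 · 0.2119 / 0.276 = 716.
Re < 2300 → laminar flow, so f = 64/Re = 64/716 = 0.08939 (the turbulent correlation is not needed).
Darcy-Weisbach: ΔP = f(L/D)(ρV²/2) = 0.08939·(91.68/0.2119)·(905.3·1.029²/2) = 0.08939·432.7·479.3 = 1.854e+04 Pa.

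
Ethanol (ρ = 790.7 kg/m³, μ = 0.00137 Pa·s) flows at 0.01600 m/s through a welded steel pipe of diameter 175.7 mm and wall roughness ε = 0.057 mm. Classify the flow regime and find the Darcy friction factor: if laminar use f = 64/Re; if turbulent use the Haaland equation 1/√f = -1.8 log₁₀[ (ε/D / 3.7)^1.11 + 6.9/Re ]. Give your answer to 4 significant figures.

Re = ρVD/μ = 790.7·0.016·0.1757/0.00137 = 1622.
Re < 2300 → laminar, so f = 64/Re = 0.03945 (roughness is irrelevant in laminar flow).

f ≈ 0.03945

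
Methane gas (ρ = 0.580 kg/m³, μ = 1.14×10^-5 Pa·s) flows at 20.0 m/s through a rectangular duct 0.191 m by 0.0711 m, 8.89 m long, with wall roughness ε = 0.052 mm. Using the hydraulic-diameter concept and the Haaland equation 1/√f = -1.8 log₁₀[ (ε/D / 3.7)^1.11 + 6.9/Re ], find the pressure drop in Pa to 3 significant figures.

Hydraulic diameter D_h = 4A/P = 4·(0.191·0.0711)/(2·(0.191+0.0711)) = 0.05432/0.5242 = 0.1036 m.
Re = ρVD_h/μ = 0.58·20·0.1036/1.14e-05 = 1.054e+05.
ε/D_h = 5.2e-05/0.1036 = 0.000502; Haaland gives 1/√f = -1.8 log₁₀[5.09e-05+6.54e-05] = 7.082, so f = 0.01994.
ΔP = f(L/D_h)(ρV²/2) = 0.01994·8.89/0.1036·116 = 198.4 Pa.

ΔP ≈ 198 Pa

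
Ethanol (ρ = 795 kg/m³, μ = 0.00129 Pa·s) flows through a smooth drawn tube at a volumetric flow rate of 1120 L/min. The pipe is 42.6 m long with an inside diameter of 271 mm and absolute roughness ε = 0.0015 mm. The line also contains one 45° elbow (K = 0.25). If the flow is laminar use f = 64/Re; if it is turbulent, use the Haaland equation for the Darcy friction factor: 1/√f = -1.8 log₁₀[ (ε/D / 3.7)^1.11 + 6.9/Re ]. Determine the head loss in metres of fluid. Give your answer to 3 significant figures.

h_f ≈ 0.0184 m

Q = 1120 L/min = 1120/60000 = 0.01867 m³/s.
Cross-sectional area A = πD²/4 = π(0.271)²/4 = 0.05768 m²; mean velocity V = Q/A = 0.01867/0.05768 = 0.3236 m/s.
Reynolds number Re = ρVD/μ = 795 · 0.3236 · 0.271 / 0.00129 = 5.405e+04.
Re > 4000 → turbulent. Relative roughness ε/D = 1.5e-06/0.271 = 5.54e-06. Haaland: 1/√f = -1.8 log₁₀[(5.54e-06/3.7)^1.11 + 6.9/5.405e+04] = -1.8 log₁₀[3.42e-07 + 0.000128] = 7.007, so f = 0.02037.
Total minor-loss coefficient ΣK = 1·0.25 = 0.25.
ΔP = [f·L/D + ΣK]·(ρV²/2) = [0.02037·42.6/0.271 + 0.25]·(795·0.3236²/2) = [3.202 + 0.25]·41.63 = 143.7 Pa.
Head loss h_f = ΔP/(ρg) = 143.7/(795·9.81) = 0.0184 m.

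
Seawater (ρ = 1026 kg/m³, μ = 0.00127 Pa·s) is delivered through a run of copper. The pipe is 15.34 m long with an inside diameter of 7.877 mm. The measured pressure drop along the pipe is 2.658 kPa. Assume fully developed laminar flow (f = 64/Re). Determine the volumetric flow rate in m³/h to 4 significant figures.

For laminar flow, f = 64/Re with Re = ρVD/μ, so Darcy-Weisbach reduces to ΔP = 32μLV/D². Solving for V: V = ΔP·D²/(32μL) = 2658·(0.007877)²/(32·0.00127·15.34) = 0.2645 m/s.
Check: Re = ρVD/μ = 1026·0.2645·0.007877/0.00127 = 1683 < 2300, so the laminar assumption holds.
Q = V·A = 0.2645·(π/4·0.007877²) = 1.289e-05 m³/s = 0.04641 m³/h.

Q ≈ 0.04641 m³/h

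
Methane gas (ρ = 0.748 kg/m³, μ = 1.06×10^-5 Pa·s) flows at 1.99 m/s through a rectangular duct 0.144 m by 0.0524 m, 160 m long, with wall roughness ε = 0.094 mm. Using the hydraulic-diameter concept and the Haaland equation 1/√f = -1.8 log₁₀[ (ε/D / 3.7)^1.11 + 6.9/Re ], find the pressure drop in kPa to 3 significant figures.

ΔP ≈ 0.0984 kPa

Hydraulic diameter D_h = 4A/P = 4·(0.144·0.0524)/(2·(0.144+0.0524)) = 0.03018/0.3928 = 0.07684 m.
Re = ρVD_h/μ = 0.748·1.99·0.07684/1.06e-05 = 1.079e+04.
ε/D_h = 9.4e-05/0.07684 = 0.00122; Haaland gives 1/√f = -1.8 log₁₀[0.000137+0.000639] = 5.598, so f = 0.03191.
ΔP = f(L/D_h)(ρV²/2) = 0.03191·160/0.07684·1.481 = 98.42 Pa.
ΔP = 0.0984 kPa.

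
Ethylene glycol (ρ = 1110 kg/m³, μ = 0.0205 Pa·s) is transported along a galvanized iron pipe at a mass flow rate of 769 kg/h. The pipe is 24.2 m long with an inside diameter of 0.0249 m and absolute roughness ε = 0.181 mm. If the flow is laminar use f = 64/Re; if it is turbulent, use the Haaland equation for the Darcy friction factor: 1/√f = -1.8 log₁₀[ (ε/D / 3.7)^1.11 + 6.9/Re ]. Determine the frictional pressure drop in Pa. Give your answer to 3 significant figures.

ΔP ≈ 10100 Pa

ṁ = 769 kg/h = 769/3600 = 0.2136 kg/s.
A = πD²/4 = π(0.0249)²/4 = 0.000487 m²; mean velocity V = ṁ/(ρA) = 0.2136/(1110 · 0.000487) = 0.3952 m/s.
Reynolds number Re = ρVD/μ = 1110 · 0.3952 · 0.0249 / 0.0205 = 532.8.
Re < 2300 → laminar flow, so f = 64/Re = 64/532.8 = 0.1201 (the turbulent correlation is not needed).
Darcy-Weisbach: ΔP = f(L/D)(ρV²/2) = 0.1201·(24.2/0.0249)·(1110·0.3952²/2) = 0.1201·971.9·86.68 = 1.012e+04 Pa.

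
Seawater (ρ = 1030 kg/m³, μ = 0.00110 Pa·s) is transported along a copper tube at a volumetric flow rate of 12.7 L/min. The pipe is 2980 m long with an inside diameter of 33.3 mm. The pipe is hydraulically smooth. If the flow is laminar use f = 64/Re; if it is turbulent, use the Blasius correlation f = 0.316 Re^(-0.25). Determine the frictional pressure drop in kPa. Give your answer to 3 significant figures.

ΔP ≈ 92.2 kPa

Q = 12.7 L/min = 12.7/60000 = 0.0002117 m³/s.
Cross-sectional area A = πD²/4 = π(0.0333)²/4 = 0.0008709 m²; mean velocity V = Q/A = 0.0002117/0.0008709 = 0.243 m/s.
Reynolds number Re = ρVD/μ = 1030 · 0.243 · 0.0333 / 0.0011 = 7578.
Re > 4000 → turbulent. Smooth-pipe (Blasius): f = 0.316 Re^(-0.25) = 0.316/(7578)^0.25 = 0.03387.
Darcy-Weisbach: ΔP = f(L/D)(ρV²/2) = 0.03387·(2980/0.0333)·(1030·0.243²/2) = 0.03387·8.949e+04·30.42 = 9.22e+04 Pa.
ΔP = 9.22e+04 Pa = 92.2 kPa.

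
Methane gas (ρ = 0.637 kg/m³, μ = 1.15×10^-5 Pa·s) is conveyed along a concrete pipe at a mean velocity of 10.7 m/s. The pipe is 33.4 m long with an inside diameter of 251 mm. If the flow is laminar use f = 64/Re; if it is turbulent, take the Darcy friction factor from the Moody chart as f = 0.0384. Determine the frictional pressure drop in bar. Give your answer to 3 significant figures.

Reynolds number Re = ρVD/μ = 0.637 · 10.7 · 0.251 / 1.15e-05 = 1.488e+05.
Re > 4000 → turbulent; use the Moody-chart value f = 0.0384.
Darcy-Weisbach: ΔP = f(L/D)(ρV²/2) = 0.0384·(33.4/0.251)·(0.637·10.7²/2) = 0.0384·133.1·36.47 = 186.3 Pa.
ΔP = 186.3 Pa = 0.00186 bar.

ΔP ≈ 0.00186 bar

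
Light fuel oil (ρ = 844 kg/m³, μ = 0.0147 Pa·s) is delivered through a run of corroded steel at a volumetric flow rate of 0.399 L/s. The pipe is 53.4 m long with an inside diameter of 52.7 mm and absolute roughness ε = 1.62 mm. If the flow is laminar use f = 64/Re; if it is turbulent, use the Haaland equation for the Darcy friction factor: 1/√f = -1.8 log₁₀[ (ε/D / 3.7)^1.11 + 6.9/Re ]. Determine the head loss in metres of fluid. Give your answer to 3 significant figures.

Q = 0.399 L/s = 0.399/1000 = 0.000399 m³/s.
Cross-sectional area A = πD²/4 = π(0.0527)²/4 = 0.002181 m²; mean velocity V = Q/A = 0.000399/0.002181 = 0.1829 m/s.
Reynolds number Re = ρVD/μ = 844 · 0.1829 · 0.0527 / 0.0147 = 553.5.
Re < 2300 → laminar flow, so f = 64/Re = 64/553.5 = 0.1156 (the turbulent correlation is not needed).
Darcy-Weisbach: ΔP = f(L/D)(ρV²/2) = 0.1156·(53.4/0.0527)·(844·0.1829²/2) = 0.1156·1013·14.12 = 1654 Pa.
Head loss h_f = ΔP/(ρg) = 1654/(844·9.81) = 0.200 m.

h_f ≈ 0.200 m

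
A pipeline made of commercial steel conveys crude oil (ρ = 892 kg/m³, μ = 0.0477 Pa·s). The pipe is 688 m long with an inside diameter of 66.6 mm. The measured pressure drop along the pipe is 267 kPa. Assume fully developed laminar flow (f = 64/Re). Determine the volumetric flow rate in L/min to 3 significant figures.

Q ≈ 236 L/min

For laminar flow, f = 64/Re with Re = ρVD/μ, so Darcy-Weisbach reduces to ΔP = 32μLV/D². Solving for V: V = ΔP·D²/(32μL) = 2.67e+05·(0.0666)²/(32·0.0477·688) = 1.128 m/s.
Check: Re = ρVD/μ = 892·1.128·0.0666/0.0477 = 1405 < 2300, so the laminar assumption holds.
Q = V·A = 1.128·(π/4·0.0666²) = 0.003929 m³/s = 236 L/min.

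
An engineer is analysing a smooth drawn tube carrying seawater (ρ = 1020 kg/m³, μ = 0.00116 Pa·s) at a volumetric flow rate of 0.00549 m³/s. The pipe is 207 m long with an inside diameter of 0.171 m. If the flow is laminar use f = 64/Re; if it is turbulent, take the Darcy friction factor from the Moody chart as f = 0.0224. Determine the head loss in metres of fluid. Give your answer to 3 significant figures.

h_f ≈ 0.0790 m

Cross-sectional area A = πD²/4 = π(0.171)²/4 = 0.02297 m²; mean velocity V = Q/A = 0.00549/0.02297 = 0.2391 m/s.
Reynolds number Re = ρVD/μ = 1020 · 0.2391 · 0.171 / 0.00116 = 3.594e+04.
Re > 4000 → turbulent; use the Moody-chart value f = 0.0224.
Darcy-Weisbach: ΔP = f(L/D)(ρV²/2) = 0.0224·(207/0.171)·(1020·0.2391²/2) = 0.0224·1211·29.14 = 790.3 Pa.
Head loss h_f = ΔP/(ρg) = 790.3/(1020·9.81) = 0.0790 m.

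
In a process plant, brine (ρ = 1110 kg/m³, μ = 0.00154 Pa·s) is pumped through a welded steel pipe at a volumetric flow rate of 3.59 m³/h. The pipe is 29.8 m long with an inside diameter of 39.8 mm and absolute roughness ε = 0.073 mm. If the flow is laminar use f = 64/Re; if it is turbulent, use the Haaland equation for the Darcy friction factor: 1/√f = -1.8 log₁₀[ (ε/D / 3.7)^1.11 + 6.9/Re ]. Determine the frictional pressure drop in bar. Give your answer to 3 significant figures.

ΔP ≈ 0.0762 bar

Q = 3.59 m³/h = 3.59/3600 = 0.0009972 m³/s.
Cross-sectional area A = πD²/4 = π(0.0398)²/4 = 0.001244 m²; mean velocity V = Q/A = 0.0009972/0.001244 = 0.8016 m/s.
Reynolds number Re = ρVD/μ = 1110 · 0.8016 · 0.0398 / 0.00154 = 2.299e+04.
Re > 4000 → turbulent. Relative roughness ε/D = 7.3e-05/0.0398 = 0.00183. Haaland: 1/√f = -1.8 log₁₀[(0.00183/3.7)^1.11 + 6.9/2.299e+04] = -1.8 log₁₀[0.000215 + 0.0003] = 5.919, so f = 0.02854.
Darcy-Weisbach: ΔP = f(L/D)(ρV²/2) = 0.02854·(29.8/0.0398)·(1110·0.8016²/2) = 0.02854·748.7·356.6 = 7620 Pa.
ΔP = 7620 Pa = 0.0762 bar.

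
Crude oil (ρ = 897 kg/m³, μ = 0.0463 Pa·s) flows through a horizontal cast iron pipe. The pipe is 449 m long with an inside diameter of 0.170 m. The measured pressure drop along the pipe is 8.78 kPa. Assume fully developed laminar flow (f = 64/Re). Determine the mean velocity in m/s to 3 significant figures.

V ≈ 0.381 m/s

For laminar flow, f = 64/Re with Re = ρVD/μ, so Darcy-Weisbach reduces to ΔP = 32μLV/D². Solving for V: V = ΔP·D²/(32μL) = 8780·(0.17)²/(32·0.0463·449) = 0.3814 m/s.
Check: Re = ρVD/μ = 897·0.3814·0.17/0.0463 = 1256 < 2300, so the laminar assumption holds.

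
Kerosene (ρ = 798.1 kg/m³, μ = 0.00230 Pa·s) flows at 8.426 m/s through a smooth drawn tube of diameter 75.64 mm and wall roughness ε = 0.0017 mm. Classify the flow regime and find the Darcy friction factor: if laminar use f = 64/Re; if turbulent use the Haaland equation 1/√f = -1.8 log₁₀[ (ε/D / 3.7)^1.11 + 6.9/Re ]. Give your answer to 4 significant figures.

f ≈ 0.01535

Re = ρVD/μ = 798.1·8.426·0.07564/0.0023 = 2.212e+05.
Re > 4000 → turbulent. ε/D = 1.7e-06/0.07564 = 2.25e-05; Haaland: 1/√f = -1.8 log₁₀[1.62e-06 + 3.12e-05] = 8.071, so f = 0.01535.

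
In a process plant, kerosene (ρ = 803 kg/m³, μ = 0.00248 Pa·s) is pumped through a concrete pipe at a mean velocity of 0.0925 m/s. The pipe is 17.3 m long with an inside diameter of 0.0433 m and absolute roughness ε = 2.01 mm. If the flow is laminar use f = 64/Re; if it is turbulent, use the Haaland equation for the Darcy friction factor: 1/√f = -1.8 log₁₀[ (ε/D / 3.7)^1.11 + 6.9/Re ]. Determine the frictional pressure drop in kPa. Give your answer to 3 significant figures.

ΔP ≈ 0.0677 kPa

Reynolds number Re = ρVD/μ = 803 · 0.0925 · 0.0433 / 0.00248 = 1297.
Re < 2300 → laminar flow, so f = 64/Re = 64/1297 = 0.04935 (the turbulent correlation is not needed).
Darcy-Weisbach: ΔP = f(L/D)(ρV²/2) = 0.04935·(17.3/0.0433)·(803·0.0925²/2) = 0.04935·399.5·3.435 = 67.74 Pa.
ΔP = 67.74 Pa = 0.0677 kPa.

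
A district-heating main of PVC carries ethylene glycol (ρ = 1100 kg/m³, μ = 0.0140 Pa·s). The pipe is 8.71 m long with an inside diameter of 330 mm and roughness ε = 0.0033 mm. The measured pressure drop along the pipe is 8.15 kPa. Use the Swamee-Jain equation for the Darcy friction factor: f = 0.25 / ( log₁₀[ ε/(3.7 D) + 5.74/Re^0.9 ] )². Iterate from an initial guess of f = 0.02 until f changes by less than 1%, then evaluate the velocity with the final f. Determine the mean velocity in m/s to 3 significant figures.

Rearranging Darcy-Weisbach: V = √(2·ΔP·D/(f·L·ρ)). With ε/D = 3.3e-06/0.33 = 1e-05, iterate starting from f = 0.02:
  f = 0.02 → V = √(2·8150·0.33/(0.02·8.71·1100)) = 5.298 m/s; Re = ρVD/μ = 1.374e+05; f → 0.01681
  f = 0.01681 → V = 5.779 m/s; Re = 1.499e+05; f → 0.01652
  f = 0.01652 → V = 5.829 m/s; Re = 1.511e+05; f → 0.01649
Converged (Δf/f < 1%). With the final f = 0.01649: V = √(2·8150·0.33/(0.01649·8.71·1100)) = 5.834 m/s.

V ≈ 5.83 m/s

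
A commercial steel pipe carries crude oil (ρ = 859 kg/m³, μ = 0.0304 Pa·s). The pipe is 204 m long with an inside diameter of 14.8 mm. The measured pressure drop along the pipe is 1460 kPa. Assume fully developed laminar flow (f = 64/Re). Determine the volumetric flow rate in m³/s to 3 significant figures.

For laminar flow, f = 64/Re with Re = ρVD/μ, so Darcy-Weisbach reduces to ΔP = 32μLV/D². Solving for V: V = ΔP·D²/(32μL) = 1.46e+06·(0.0148)²/(32·0.0304·204) = 1.611 m/s.
Check: Re = ρVD/μ = 859·1.611·0.0148/0.0304 = 673.9 < 2300, so the laminar assumption holds.
Q = V·A = 1.611·(π/4·0.0148²) = 0.0002772 m³/s = 2.77×10^-4 m³/s.

Q ≈ 2.77×10^-4 m³/s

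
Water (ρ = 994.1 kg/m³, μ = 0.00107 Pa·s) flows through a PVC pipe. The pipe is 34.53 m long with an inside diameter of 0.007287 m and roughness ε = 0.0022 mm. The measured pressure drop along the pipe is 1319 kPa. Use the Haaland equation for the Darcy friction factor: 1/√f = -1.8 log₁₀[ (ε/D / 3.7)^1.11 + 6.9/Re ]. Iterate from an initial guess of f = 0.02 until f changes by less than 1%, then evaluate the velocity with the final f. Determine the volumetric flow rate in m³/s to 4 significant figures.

Q ≈ 2.036×10^-4 m³/s

Rearranging Darcy-Weisbach: V = √(2·ΔP·D/(f·L·ρ)). With ε/D = 2.2e-06/0.007287 = 0.000302, iterate starting from f = 0.02:
  f = 0.02 → V = √(2·1.319e+06·0.007287/(0.02·34.53·994.1)) = 5.292 m/s; Re = ρVD/μ = 3.582e+04; f → 0.02311
  f = 0.02311 → V = 4.923 m/s; Re = 3.333e+04; f → 0.02346
  f = 0.02346 → V = 4.886 m/s; Re = 3.308e+04; f → 0.0235
Converged (Δf/f < 1%). With the final f = 0.0235: V = √(2·1.319e+06·0.007287/(0.0235·34.53·994.1)) = 4.882 m/s.
Q = V·A = 4.882·(π/4·0.007287²) = 0.0002036 m³/s = 2.036×10^-4 m³/s.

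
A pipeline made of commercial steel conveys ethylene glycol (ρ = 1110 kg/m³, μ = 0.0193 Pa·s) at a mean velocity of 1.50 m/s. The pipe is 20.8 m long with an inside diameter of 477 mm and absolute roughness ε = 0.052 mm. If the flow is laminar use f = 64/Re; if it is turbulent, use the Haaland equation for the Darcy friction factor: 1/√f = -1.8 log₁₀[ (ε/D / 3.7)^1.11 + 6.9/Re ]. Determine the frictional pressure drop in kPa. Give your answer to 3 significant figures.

Reynolds number Re = ρVD/μ = 1110 · 1.5 · 0.477 / 0.0193 = 4.115e+04.
Re > 4000 → turbulent. Relative roughness ε/D = 5.2e-05/0.477 = 0.000109. Haaland: 1/√f = -1.8 log₁₀[(0.000109/3.7)^1.11 + 6.9/4.115e+04] = -1.8 log₁₀[9.35e-06 + 0.000168] = 6.754, so f = 0.02193.
Darcy-Weisbach: ΔP = f(L/D)(ρV²/2) = 0.02193·(20.8/0.477)·(1110·1.5²/2) = 0.02193·43.61·1249 = 1194 Pa.
ΔP = 1194 Pa = 1.19 kPa.

ΔP ≈ 1.19 kPa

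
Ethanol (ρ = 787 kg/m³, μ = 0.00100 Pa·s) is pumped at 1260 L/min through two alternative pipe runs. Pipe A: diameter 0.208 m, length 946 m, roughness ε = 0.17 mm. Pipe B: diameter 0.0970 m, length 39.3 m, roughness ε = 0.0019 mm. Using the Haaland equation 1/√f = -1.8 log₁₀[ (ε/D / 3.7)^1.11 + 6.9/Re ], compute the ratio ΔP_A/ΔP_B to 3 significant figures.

ΔP_A/ΔP_B ≈ 0.735

Pipe A: V = Q/A = 0.021/0.03398 = 0.618 m/s; Re = 1.012e+05; ε/D = 0.000817; Haaland → f = 0.02129; ΔP_A = f(L/D)(ρV²/2) = 1.455e+04 Pa.
Pipe B: V = Q/A = 0.021/0.00739 = 2.842 m/s; Re = 2.169e+05; ε/D = 1.96e-05; Haaland → f = 0.01539; ΔP_B = f(L/D)(ρV²/2) = 1.981e+04 Pa.
ΔP_A/ΔP_B = 1.455e+04/1.981e+04 = 0.735.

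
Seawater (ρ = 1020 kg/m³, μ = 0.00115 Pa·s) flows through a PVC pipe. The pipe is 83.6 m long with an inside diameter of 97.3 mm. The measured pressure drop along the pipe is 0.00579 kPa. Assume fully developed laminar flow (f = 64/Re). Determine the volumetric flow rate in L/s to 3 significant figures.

For laminar flow, f = 64/Re with Re = ρVD/μ, so Darcy-Weisbach reduces to ΔP = 32μLV/D². Solving for V: V = ΔP·D²/(32μL) = 5.79·(0.0973)²/(32·0.00115·83.6) = 0.01782 m/s.
Check: Re = ρVD/μ = 1020·0.01782·0.0973/0.00115 = 1538 < 2300, so the laminar assumption holds.
Q = V·A = 0.01782·(π/4·0.0973²) = 0.0001325 m³/s = 0.132 L/s.

Q ≈ 0.132 L/s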